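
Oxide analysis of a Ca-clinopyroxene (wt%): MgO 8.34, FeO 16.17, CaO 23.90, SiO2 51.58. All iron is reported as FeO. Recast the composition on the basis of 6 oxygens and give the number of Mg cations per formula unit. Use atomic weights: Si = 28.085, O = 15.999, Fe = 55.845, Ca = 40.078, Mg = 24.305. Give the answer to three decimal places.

MgO: 8.34/40.304 = 0.20693 mol → 0.20693 mol Mg, 0.20693 mol O.
FeO: 16.17/71.844 = 0.22507 mol → 0.22507 mol Fe, 0.22507 mol O.
CaO: 23.90/56.077 = 0.42620 mol → 0.42620 mol Ca, 0.42620 mol O.
SiO2: 51.58/60.083 = 0.85848 mol → 0.85848 mol Si, 1.71696 mol O.
Total oxygen = 2.57516 mol. Normalization factor = 6/2.57516 = 2.32995.
Mg per 6 O = 0.20693 × 2.32995 = 0.482.

0.482 Mg apfu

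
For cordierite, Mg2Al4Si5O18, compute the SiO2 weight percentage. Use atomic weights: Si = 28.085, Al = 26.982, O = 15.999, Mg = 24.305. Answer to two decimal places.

Formula mass = 584.945 g/mol.
5 Si → 5.0000 mol SiO2 per formula unit; M(SiO2) = 60.083, so SiO2 mass = 300.415 g.
300.415/584.945 × 100 = 51.36 wt%.

51.36 wt%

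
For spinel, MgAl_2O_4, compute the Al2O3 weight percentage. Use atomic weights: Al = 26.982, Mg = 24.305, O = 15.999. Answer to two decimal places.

Formula mass = 142.265 g/mol.
2 Al → 1.0000 mol Al2O3 per formula unit; M(Al2O3) = 101.961, so Al2O3 mass = 101.961 g.
101.961/142.265 × 100 = 71.67 wt%.

71.67 wt%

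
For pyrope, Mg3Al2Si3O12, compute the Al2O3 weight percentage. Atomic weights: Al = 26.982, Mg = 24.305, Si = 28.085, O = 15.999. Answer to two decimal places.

25.29 wt%

Molar mass of Mg3Al2Si3O12 = 3×24.305 + 2×26.982 + 3×28.085 + 12×15.999 = 403.122 g/mol.
Each formula unit contains 2 Al, equivalent to 2/2 = 1.0000 mol Al2O3.
M(Al2O3) = 2×26.982 + 3×15.999 = 101.961 g/mol.
Mass of Al2O3 per formula unit = 1.0000 × 101.961 = 101.961 g.
Al2O3 wt% = 101.961 / 403.122 × 100 = 25.29%.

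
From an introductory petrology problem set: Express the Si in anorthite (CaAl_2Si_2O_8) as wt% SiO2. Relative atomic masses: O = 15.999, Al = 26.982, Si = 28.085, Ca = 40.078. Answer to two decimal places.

Molar mass of CaAl_2Si_2O_8 = 1×40.078 + 2×26.982 + 2×28.085 + 8×15.999 = 278.204 g/mol.
Each formula unit contains 2 Si, equivalent to 2/1 = 2.0000 mol SiO2.
M(SiO2) = 1×28.085 + 2×15.999 = 60.083 g/mol.
Mass of SiO2 per formula unit = 2.0000 × 60.083 = 120.166 g.
SiO2 wt% = 120.166 / 278.204 × 100 = 43.19%.

43.19 wt%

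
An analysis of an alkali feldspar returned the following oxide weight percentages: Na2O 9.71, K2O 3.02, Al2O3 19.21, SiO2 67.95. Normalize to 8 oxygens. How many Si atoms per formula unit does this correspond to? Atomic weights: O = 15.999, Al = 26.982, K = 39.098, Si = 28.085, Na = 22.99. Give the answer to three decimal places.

3.000 Si apfu

9.71 wt% Na2O ÷ 61.979 g/mol = 0.15667 mol, giving 0.31334 Na and 0.15667 O.
3.02 wt% K2O ÷ 94.195 g/mol = 0.03206 mol, giving 0.06412 K and 0.03206 O.
19.21 wt% Al2O3 ÷ 101.961 g/mol = 0.18841 mol, giving 0.37682 Al and 0.56523 O.
67.95 wt% SiO2 ÷ 60.083 g/mol = 1.13094 mol, giving 1.13094 Si and 2.26188 O.
Oxygen sums to 3.01584; scaling by 8/3.01584 = 2.65266 puts the formula on 8 O.
Si: 1.13094 × 2.65266 = 3.000 atoms per formula unit.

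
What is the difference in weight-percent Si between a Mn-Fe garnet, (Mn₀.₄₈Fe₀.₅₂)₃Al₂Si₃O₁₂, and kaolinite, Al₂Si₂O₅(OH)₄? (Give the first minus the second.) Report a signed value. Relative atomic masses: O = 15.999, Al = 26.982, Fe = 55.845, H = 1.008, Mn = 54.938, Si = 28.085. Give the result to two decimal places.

-4.79 percentage points

Si in (Mn₀.₄₈Fe₀.₅₂)₃Al₂Si₃O₁₂: molar mass 496.436 g/mol; 3×28.085 = 84.255 g → 16.97 wt%.
Si in Al₂Si₂O₅(OH)₄: molar mass 258.157 g/mol; 2×28.085 = 56.170 g → 21.76 wt%.
Difference = 16.97 − 21.76 = -4.79 percentage points.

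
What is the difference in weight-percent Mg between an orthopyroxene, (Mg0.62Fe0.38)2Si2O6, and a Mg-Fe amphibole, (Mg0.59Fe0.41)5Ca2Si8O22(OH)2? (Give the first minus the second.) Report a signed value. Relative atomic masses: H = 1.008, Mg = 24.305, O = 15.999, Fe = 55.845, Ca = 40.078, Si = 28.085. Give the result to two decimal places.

5.23 percentage points

Mg in (Mg0.62Fe0.38)2Si2O6: molar mass 224.744 g/mol; 1.24×24.305 = 30.138 g → 13.41 wt%.
Mg in (Mg0.59Fe0.41)5Ca2Si8O22(OH)2: molar mass 877.010 g/mol; 2.95×24.305 = 71.700 g → 8.18 wt%.
Difference = 13.41 − 8.18 = 5.23 percentage points.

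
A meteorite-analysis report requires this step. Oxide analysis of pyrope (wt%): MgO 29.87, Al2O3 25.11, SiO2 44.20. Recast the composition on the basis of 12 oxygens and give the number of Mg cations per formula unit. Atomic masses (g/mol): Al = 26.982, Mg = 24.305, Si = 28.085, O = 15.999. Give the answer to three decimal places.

3.013 Mg apfu

MgO: 29.87/40.304 = 0.74112 mol → 0.74112 mol Mg, 0.74112 mol O.
Al2O3: 25.11/101.961 = 0.24627 mol → 0.49254 mol Al, 0.73881 mol O.
SiO2: 44.20/60.083 = 0.73565 mol → 0.73565 mol Si, 1.47130 mol O.
Total oxygen = 2.95123 mol. Normalization factor = 12/2.95123 = 4.06610.
Mg per 12 O = 0.74112 × 4.06610 = 3.013.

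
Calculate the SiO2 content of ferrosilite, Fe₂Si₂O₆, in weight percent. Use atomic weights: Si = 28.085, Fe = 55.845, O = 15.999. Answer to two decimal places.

45.54 wt%

Formula mass = 263.854 g/mol.
2 Si → 2.0000 mol SiO2 per formula unit; M(SiO2) = 60.083, so SiO2 mass = 120.166 g.
120.166/263.854 × 100 = 45.54 wt%.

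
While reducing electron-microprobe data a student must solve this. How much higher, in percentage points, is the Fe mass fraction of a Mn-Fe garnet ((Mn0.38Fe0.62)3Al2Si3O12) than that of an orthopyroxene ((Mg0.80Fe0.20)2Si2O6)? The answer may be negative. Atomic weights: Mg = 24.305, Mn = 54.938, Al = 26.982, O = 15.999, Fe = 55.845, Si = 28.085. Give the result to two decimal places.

10.44 percentage points

M((Mn0.38Fe0.62)3Al2Si3O12) = 496.708 g/mol, so wt% Fe = 103.872/496.708 × 100 = 20.91%.
M((Mg0.80Fe0.20)2Si2O6) = 213.390 g/mol, so wt% Fe = 22.338/213.390 × 100 = 10.47%.
20.91 − 10.47 = 10.44 pp.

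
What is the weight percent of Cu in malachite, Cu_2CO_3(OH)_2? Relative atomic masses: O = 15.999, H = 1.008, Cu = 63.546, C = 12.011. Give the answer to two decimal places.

M(Cu_2CO_3(OH)_2) = 221.114 g/mol.
Cu contributes 2 × 63.546 = 127.092 g per mole.
127.092/221.114 = 0.5748 → 57.48%.

57.48 weight percent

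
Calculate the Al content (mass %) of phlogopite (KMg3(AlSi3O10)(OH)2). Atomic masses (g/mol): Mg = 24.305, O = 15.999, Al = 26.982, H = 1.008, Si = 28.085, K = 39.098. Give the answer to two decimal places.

6.47 mass %

Formula mass = 1·39.098 + 3·24.305 + 1·26.982 + 3·28.085 + 12·15.999 + 2·1.008 = 417.254 g/mol, of which 26.982 g is Al.
So Al makes up 26.982/417.254 = 0.0647 of the mass, i.e. 6.47%.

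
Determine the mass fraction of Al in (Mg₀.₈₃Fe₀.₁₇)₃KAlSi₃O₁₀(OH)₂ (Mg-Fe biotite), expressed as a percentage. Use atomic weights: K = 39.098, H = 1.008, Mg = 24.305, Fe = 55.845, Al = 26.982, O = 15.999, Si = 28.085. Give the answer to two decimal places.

Molar mass of (Mg₀.₈₃Fe₀.₁₇)₃KAlSi₃O₁₀(OH)₂: 2.49×24.305 + 0.51×55.845 + 1×39.098 + 1×26.982 + 3×28.085 + 12×15.999 + 2×1.008 = 433.339 g/mol.
Mass of Al per formula unit: 1 × 26.982 = 26.982 g.
Weight fraction Al = 26.982 / 433.339 = 0.0623.

6.23 wt%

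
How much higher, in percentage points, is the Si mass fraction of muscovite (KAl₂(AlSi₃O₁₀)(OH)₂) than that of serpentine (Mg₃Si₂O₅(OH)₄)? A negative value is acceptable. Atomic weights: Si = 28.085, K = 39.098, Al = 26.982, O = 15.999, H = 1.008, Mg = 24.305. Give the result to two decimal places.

0.88 percentage points

First mineral: 84.255 g Si in 398.303 g formula = 21.15 wt% Si.
Second mineral: 56.170 g Si in 277.108 g formula = 20.27 wt% Si.
21.15% − 20.27% gives a difference of 0.88 percentage points.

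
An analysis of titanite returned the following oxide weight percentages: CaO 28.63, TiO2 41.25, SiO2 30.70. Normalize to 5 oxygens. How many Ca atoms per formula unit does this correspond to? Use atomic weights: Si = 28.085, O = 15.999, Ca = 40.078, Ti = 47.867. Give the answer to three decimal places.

0.995 Ca apfu

CaO (M=56.077): mol = 0.51055; Ca = 0.51055, O = 0.51055.
TiO2 (M=79.865): mol = 0.51650; Ti = 0.51650, O = 1.03300.
SiO2 (M=60.083): mol = 0.51096; Si = 0.51096, O = 1.02192.
ΣO = 2.56547; factor = 5/ΣO = 1.94896.
Ca apfu = 0.51055 × 1.94896 = 0.995.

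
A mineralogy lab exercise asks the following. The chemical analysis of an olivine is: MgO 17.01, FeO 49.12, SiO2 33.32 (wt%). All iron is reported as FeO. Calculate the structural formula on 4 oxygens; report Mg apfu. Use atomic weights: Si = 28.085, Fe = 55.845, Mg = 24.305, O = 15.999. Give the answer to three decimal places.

0.762 Mg apfu

17.01 wt% MgO ÷ 40.304 g/mol = 0.42204 mol, giving 0.42204 Mg and 0.42204 O.
49.12 wt% FeO ÷ 71.844 g/mol = 0.68370 mol, giving 0.68370 Fe and 0.68370 O.
33.32 wt% SiO2 ÷ 60.083 g/mol = 0.55457 mol, giving 0.55457 Si and 1.10914 O.
Oxygen sums to 2.21488; scaling by 4/2.21488 = 1.80597 puts the formula on 4 O.
Mg: 0.42204 × 1.80597 = 0.762 atoms per formula unit.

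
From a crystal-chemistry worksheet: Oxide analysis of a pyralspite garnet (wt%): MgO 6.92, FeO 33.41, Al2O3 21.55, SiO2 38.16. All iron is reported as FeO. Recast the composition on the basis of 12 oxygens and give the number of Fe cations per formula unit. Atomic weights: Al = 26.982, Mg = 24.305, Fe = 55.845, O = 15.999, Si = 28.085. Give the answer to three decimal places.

2.196 Fe apfu

6.92 wt% MgO ÷ 40.304 g/mol = 0.17170 mol, giving 0.17170 Mg and 0.17170 O.
33.41 wt% FeO ÷ 71.844 g/mol = 0.46504 mol, giving 0.46504 Fe and 0.46504 O.
21.55 wt% Al2O3 ÷ 101.961 g/mol = 0.21136 mol, giving 0.42272 Al and 0.63408 O.
38.16 wt% SiO2 ÷ 60.083 g/mol = 0.63512 mol, giving 0.63512 Si and 1.27024 O.
Oxygen sums to 2.54106; scaling by 12/2.54106 = 4.72244 puts the formula on 12 O.
Fe: 0.46504 × 4.72244 = 2.196 atoms per formula unit.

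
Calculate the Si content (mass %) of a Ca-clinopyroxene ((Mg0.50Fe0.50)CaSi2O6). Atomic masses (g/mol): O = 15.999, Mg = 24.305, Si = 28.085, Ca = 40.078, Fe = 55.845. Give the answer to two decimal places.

M((Mg0.50Fe0.50)CaSi2O6) = 232.317 g/mol.
Si contributes 2 × 28.085 = 56.170 g per mole.
56.170/232.317 = 0.2418 → 24.18%.

24.18 mass %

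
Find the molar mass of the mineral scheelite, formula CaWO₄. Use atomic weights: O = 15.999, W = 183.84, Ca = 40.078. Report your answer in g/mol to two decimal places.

M = 1(40.078) + 1(183.84) + 4(15.999)

287.91 g/mol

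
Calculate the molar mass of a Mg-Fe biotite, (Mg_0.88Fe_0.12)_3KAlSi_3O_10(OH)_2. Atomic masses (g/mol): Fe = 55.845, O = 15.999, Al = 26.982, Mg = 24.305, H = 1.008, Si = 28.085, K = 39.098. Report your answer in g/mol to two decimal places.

428.61 g/mol

The formula mass is the sum 2.64*24.305 + 0.36*55.845 + 1*39.098 + 1*26.982 + 3*28.085 + 12*15.999 + 2*1.008.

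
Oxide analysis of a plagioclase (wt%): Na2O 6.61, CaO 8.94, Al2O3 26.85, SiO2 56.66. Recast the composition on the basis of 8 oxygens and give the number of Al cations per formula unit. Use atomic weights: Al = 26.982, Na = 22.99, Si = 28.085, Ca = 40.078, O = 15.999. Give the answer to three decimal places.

1.432 Al apfu

Na2O (M=61.979): mol = 0.10665; Na = 0.21330, O = 0.10665.
CaO (M=56.077): mol = 0.15942; Ca = 0.15942, O = 0.15942.
Al2O3 (M=101.961): mol = 0.26334; Al = 0.52668, O = 0.79002.
SiO2 (M=60.083): mol = 0.94303; Si = 0.94303, O = 1.88606.
ΣO = 2.94215; factor = 8/ΣO = 2.71910.
Al apfu = 0.52668 × 2.71910 = 1.432.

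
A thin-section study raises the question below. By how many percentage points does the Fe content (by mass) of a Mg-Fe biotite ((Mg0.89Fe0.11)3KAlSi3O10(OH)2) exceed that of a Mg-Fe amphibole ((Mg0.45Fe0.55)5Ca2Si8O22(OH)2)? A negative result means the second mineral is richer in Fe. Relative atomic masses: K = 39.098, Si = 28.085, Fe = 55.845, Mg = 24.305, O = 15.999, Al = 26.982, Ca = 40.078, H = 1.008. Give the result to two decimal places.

-12.77 percentage points

M((Mg0.89Fe0.11)3KAlSi3O10(OH)2) = 427.662 g/mol, so wt% Fe = 18.429/427.662 × 100 = 4.31%.
M((Mg0.45Fe0.55)5Ca2Si8O22(OH)2) = 899.088 g/mol, so wt% Fe = 153.574/899.088 × 100 = 17.08%.
4.31 − 17.08 = -12.77 pp.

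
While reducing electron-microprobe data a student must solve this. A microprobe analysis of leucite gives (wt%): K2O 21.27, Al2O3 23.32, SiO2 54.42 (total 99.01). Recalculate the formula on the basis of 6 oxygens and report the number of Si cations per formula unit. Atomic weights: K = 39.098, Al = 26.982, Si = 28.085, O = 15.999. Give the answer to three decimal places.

K2O (M=94.195): mol = 0.22581; K = 0.45162, O = 0.22581.
Al2O3 (M=101.961): mol = 0.22871; Al = 0.45742, O = 0.68613.
SiO2 (M=60.083): mol = 0.90575; Si = 0.90575, O = 1.81150.
ΣO = 2.72344; factor = 6/ΣO = 2.20310.
Si apfu = 0.90575 × 2.20310 = 1.995.

1.995 Si apfu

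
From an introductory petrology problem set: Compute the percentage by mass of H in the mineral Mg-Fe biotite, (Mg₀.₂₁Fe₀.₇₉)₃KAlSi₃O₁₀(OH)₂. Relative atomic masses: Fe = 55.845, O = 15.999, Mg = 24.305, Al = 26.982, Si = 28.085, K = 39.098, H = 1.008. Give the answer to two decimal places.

Molar mass of (Mg₀.₂₁Fe₀.₇₉)₃KAlSi₃O₁₀(OH)₂: 0.63*24.305 + 2.37*55.845 + 1*39.098 + 1*26.982 + 3*28.085 + 12*15.999 + 2*1.008 = 492.004 g/mol.
Mass of H per formula unit: 2 × 1.008 = 2.016 g.
Weight fraction H = 2.016 / 492.004 = 0.0041.

0.41 wt%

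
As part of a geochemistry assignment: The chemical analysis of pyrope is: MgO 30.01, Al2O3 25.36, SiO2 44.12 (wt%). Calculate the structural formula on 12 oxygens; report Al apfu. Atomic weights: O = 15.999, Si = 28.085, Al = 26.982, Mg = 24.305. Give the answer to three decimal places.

30.01 wt% MgO ÷ 40.304 g/mol = 0.74459 mol, giving 0.74459 Mg and 0.74459 O.
25.36 wt% Al2O3 ÷ 101.961 g/mol = 0.24872 mol, giving 0.49744 Al and 0.74616 O.
44.12 wt% SiO2 ÷ 60.083 g/mol = 0.73432 mol, giving 0.73432 Si and 1.46864 O.
Oxygen sums to 2.95939; scaling by 12/2.95939 = 4.05489 puts the formula on 12 O.
Al: 0.49744 × 4.05489 = 2.017 atoms per formula unit.

2.017 Al apfu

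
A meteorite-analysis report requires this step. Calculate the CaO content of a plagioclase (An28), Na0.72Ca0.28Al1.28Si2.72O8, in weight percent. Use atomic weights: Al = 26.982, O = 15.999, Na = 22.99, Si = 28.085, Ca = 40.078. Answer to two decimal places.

5.89 wt%

Molar mass of Na0.72Ca0.28Al1.28Si2.72O8 = 0.72×22.99 + 0.28×40.078 + 1.28×26.982 + 2.72×28.085 + 8×15.999 = 266.695 g/mol.
Each formula unit contains 0.28 Ca, equivalent to 0.28/1 = 0.2800 mol CaO.
M(CaO) = 1×40.078 + 1×15.999 = 56.077 g/mol.
Mass of CaO per formula unit = 0.2800 × 56.077 = 15.702 g.
CaO wt% = 15.702 / 266.695 × 100 = 5.89%.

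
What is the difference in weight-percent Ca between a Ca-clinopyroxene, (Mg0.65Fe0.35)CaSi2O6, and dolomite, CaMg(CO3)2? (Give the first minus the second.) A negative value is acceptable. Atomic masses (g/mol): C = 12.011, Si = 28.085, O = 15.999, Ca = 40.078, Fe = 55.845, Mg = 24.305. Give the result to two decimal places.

-4.12 percentage points

M((Mg0.65Fe0.35)CaSi2O6) = 227.586 g/mol, so wt% Ca = 40.078/227.586 × 100 = 17.61%.
M(CaMg(CO3)2) = 184.399 g/mol, so wt% Ca = 40.078/184.399 × 100 = 21.73%.
17.61 − 21.73 = -4.12 pp.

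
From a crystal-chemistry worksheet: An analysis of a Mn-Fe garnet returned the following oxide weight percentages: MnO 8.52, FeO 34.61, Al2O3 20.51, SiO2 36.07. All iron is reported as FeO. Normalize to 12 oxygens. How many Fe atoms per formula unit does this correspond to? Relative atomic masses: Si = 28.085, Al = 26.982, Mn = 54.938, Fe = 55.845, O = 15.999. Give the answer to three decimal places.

2.403 Fe apfu

MnO: 8.52/70.937 = 0.12011 mol → 0.12011 mol Mn, 0.12011 mol O.
FeO: 34.61/71.844 = 0.48174 mol → 0.48174 mol Fe, 0.48174 mol O.
Al2O3: 20.51/101.961 = 0.20116 mol → 0.40232 mol Al, 0.60348 mol O.
SiO2: 36.07/60.083 = 0.60034 mol → 0.60034 mol Si, 1.20068 mol O.
Total oxygen = 2.40601 mol. Normalization factor = 12/2.40601 = 4.98751.
Fe per 12 O = 0.48174 × 4.98751 = 2.403.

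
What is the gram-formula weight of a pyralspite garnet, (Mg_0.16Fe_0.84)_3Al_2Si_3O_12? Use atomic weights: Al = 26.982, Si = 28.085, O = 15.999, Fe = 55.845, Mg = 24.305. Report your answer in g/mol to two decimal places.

Mg: 0.48 × 24.305 = 11.6664
Fe: 2.52 × 55.845 = 140.7294
Al: 2 × 26.982 = 53.9640
Si: 3 × 28.085 = 84.2550
O: 12 × 15.999 = 191.9880
Summing the contributions gives the formula mass.

482.60 g/mol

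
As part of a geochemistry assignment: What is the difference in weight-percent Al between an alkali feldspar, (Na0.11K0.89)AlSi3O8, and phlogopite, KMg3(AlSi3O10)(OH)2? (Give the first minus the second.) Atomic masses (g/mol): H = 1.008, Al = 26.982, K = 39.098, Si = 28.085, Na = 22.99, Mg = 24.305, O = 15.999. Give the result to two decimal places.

3.29 percentage points

M((Na0.11K0.89)AlSi3O8) = 276.555 g/mol, so wt% Al = 26.982/276.555 × 100 = 9.76%.
M(KMg3(AlSi3O10)(OH)2) = 417.254 g/mol, so wt% Al = 26.982/417.254 × 100 = 6.47%.
9.76 − 6.47 = 3.29 pp.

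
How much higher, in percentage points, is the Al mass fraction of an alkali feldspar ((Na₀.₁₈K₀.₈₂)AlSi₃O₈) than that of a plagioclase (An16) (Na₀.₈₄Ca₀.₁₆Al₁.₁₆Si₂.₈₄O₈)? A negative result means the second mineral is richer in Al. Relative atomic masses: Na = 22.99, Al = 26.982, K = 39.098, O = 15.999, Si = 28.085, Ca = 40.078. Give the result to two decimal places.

-2.02 percentage points

First mineral: 26.982 g Al in 275.428 g formula = 9.80 wt% Al.
Second mineral: 31.299 g Al in 264.777 g formula = 11.82 wt% Al.
9.80% − 11.82% gives a difference of -2.02 percentage points.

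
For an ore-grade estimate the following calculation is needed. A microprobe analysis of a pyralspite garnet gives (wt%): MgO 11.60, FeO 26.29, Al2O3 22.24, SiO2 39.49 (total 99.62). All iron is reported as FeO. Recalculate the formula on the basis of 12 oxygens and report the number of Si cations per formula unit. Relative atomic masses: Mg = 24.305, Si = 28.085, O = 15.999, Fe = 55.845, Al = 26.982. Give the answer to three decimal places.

3.007 Si apfu

11.60 wt% MgO ÷ 40.304 g/mol = 0.28781 mol, giving 0.28781 Mg and 0.28781 O.
26.29 wt% FeO ÷ 71.844 g/mol = 0.36593 mol, giving 0.36593 Fe and 0.36593 O.
22.24 wt% Al2O3 ÷ 101.961 g/mol = 0.21812 mol, giving 0.43624 Al and 0.65436 O.
39.49 wt% SiO2 ÷ 60.083 g/mol = 0.65726 mol, giving 0.65726 Si and 1.31452 O.
Oxygen sums to 2.62262; scaling by 12/2.62262 = 4.57558 puts the formula on 12 O.
Si: 0.65726 × 4.57558 = 3.007 atoms per formula unit.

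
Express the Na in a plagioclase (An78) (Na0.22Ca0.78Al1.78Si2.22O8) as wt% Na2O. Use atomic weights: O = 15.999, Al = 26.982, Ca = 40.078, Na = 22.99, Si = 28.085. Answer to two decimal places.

Formula mass = 274.687 g/mol.
0.22 Na → 0.1100 mol Na2O per formula unit; M(Na2O) = 61.979, so Na2O mass = 6.818 g.
6.818/274.687 × 100 = 2.48 wt%.

2.48 wt%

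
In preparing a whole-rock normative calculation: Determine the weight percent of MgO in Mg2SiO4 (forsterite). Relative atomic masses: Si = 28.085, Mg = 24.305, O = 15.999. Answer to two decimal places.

Formula mass = 140.691 g/mol.
2 Mg → 2.0000 mol MgO per formula unit; M(MgO) = 40.304, so MgO mass = 80.608 g.
80.608/140.691 × 100 = 57.29 wt%.

57.29 wt%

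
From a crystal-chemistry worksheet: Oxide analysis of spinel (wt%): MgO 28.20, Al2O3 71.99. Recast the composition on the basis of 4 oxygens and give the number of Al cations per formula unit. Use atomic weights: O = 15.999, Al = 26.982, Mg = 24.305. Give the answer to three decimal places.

MgO (M=40.304): mol = 0.69968; Mg = 0.69968, O = 0.69968.
Al2O3 (M=101.961): mol = 0.70605; Al = 1.41210, O = 2.11815.
ΣO = 2.81783; factor = 4/ΣO = 1.41953.
Al apfu = 1.41210 × 1.41953 = 2.005.

2.005 Al apfu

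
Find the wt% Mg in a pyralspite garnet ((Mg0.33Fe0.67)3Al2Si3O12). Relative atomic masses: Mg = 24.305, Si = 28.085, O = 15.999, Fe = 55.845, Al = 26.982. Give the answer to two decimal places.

Molar mass of (Mg0.33Fe0.67)3Al2Si3O12: 0.99·24.305 + 2.01·55.845 + 2·26.982 + 3·28.085 + 12·15.999 = 466.517 g/mol.
Mass of Mg per formula unit: 0.99 × 24.305 = 24.062 g.
Weight fraction Mg = 24.062 / 466.517 = 0.0516.

5.16 weight percent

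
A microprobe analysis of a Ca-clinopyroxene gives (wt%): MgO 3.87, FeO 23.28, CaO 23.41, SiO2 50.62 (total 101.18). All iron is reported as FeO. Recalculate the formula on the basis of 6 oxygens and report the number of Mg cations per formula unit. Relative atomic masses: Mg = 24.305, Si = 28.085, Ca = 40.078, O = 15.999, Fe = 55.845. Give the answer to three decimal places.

3.87 wt% MgO ÷ 40.304 g/mol = 0.09602 mol, giving 0.09602 Mg and 0.09602 O.
23.28 wt% FeO ÷ 71.844 g/mol = 0.32404 mol, giving 0.32404 Fe and 0.32404 O.
23.41 wt% CaO ÷ 56.077 g/mol = 0.41746 mol, giving 0.41746 Ca and 0.41746 O.
50.62 wt% SiO2 ÷ 60.083 g/mol = 0.84250 mol, giving 0.84250 Si and 1.68500 O.
Oxygen sums to 2.52252; scaling by 6/2.52252 = 2.37857 puts the formula on 6 O.
Mg: 0.09602 × 2.37857 = 0.228 atoms per formula unit.

0.228 Mg apfu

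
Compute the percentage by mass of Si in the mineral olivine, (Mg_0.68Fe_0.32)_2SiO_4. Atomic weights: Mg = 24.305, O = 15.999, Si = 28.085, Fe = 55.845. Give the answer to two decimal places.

M((Mg_0.68Fe_0.32)_2SiO_4) = 160.877 g/mol.
Si contributes 1 × 28.085 = 28.085 g per mole.
28.085/160.877 = 0.1746 → 17.46%.

17.46 mass %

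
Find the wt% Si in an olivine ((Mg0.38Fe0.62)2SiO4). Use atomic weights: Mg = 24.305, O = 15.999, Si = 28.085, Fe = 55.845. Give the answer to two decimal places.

15.62 mass %

M((Mg0.38Fe0.62)2SiO4) = 179.801 g/mol.
Si contributes 1 × 28.085 = 28.085 g per mole.
28.085/179.801 = 0.1562 → 15.62%.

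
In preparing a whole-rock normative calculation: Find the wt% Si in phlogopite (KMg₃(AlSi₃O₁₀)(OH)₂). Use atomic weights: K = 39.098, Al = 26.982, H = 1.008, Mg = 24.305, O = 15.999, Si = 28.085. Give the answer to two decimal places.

Formula mass = 1×39.098 + 3×24.305 + 1×26.982 + 3×28.085 + 12×15.999 + 2×1.008 = 417.254 g/mol, of which 84.255 g is Si.
So Si makes up 84.255/417.254 = 0.2019 of the mass, i.e. 20.19%.

20.19 mass %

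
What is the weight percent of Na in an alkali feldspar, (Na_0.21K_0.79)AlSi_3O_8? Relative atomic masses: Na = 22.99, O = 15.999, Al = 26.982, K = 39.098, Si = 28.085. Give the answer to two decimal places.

M((Na_0.21K_0.79)AlSi_3O_8) = 274.944 g/mol.
Na contributes 0.21 × 22.99 = 4.828 g per mole.
4.828/274.944 = 0.0176 → 1.76%.

1.76 weight percent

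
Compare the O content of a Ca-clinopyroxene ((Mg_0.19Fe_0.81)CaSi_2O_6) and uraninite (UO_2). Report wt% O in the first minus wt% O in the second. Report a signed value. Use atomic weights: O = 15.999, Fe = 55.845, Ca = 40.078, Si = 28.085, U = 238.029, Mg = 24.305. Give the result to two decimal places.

27.80 percentage points

First mineral: 95.994 g O in 242.094 g formula = 39.65 wt% O.
Second mineral: 31.998 g O in 270.027 g formula = 11.85 wt% O.
39.65% − 11.85% gives a difference of 27.80 percentage points.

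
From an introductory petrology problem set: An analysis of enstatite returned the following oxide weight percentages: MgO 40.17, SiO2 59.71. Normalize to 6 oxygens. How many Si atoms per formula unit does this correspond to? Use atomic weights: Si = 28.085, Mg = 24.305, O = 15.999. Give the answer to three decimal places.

1.998 Si apfu

40.17 wt% MgO ÷ 40.304 g/mol = 0.99668 mol, giving 0.99668 Mg and 0.99668 O.
59.71 wt% SiO2 ÷ 60.083 g/mol = 0.99379 mol, giving 0.99379 Si and 1.98758 O.
Oxygen sums to 2.98426; scaling by 6/2.98426 = 2.01055 puts the formula on 6 O.
Si: 0.99379 × 2.01055 = 1.998 atoms per formula unit.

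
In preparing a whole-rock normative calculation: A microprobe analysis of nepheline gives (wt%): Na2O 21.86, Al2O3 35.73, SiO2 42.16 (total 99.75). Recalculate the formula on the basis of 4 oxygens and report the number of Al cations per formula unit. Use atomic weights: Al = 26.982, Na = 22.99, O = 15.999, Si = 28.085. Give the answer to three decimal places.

Na2O: 21.86/61.979 = 0.35270 mol → 0.70540 mol Na, 0.35270 mol O.
Al2O3: 35.73/101.961 = 0.35043 mol → 0.70086 mol Al, 1.05129 mol O.
SiO2: 42.16/60.083 = 0.70170 mol → 0.70170 mol Si, 1.40340 mol O.
Total oxygen = 2.80739 mol. Normalization factor = 4/2.80739 = 1.42481.
Al per 4 O = 0.70086 × 1.42481 = 0.999.

0.999 Al apfu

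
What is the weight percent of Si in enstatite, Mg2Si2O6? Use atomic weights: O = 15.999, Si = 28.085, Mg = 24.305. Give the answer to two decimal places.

Formula mass = 2*24.305 + 2*28.085 + 6*15.999 = 200.774 g/mol, of which 56.170 g is Si.
So Si makes up 56.170/200.774 = 0.2798 of the mass, i.e. 27.98%.

27.98 weight percent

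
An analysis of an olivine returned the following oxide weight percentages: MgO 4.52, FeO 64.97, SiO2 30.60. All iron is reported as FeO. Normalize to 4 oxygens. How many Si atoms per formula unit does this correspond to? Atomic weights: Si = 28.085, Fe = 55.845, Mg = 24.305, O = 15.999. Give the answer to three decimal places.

4.52 wt% MgO ÷ 40.304 g/mol = 0.11215 mol, giving 0.11215 Mg and 0.11215 O.
64.97 wt% FeO ÷ 71.844 g/mol = 0.90432 mol, giving 0.90432 Fe and 0.90432 O.
30.60 wt% SiO2 ÷ 60.083 g/mol = 0.50930 mol, giving 0.50930 Si and 1.01860 O.
Oxygen sums to 2.03507; scaling by 4/2.03507 = 1.96553 puts the formula on 4 O.
Si: 0.50930 × 1.96553 = 1.001 atoms per formula unit.

1.001 Si apfu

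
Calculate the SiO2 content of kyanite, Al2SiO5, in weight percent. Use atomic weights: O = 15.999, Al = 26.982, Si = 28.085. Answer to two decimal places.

37.08 wt%

Formula mass = 162.044 g/mol.
1 Si → 1.0000 mol SiO2 per formula unit; M(SiO2) = 60.083, so SiO2 mass = 60.083 g.
60.083/162.044 × 100 = 37.08 wt%.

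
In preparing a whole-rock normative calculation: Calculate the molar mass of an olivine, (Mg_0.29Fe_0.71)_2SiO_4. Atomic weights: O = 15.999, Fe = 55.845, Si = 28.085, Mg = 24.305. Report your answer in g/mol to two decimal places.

The formula mass is the sum 0.58×24.305 + 1.42×55.845 + 1×28.085 + 4×15.999.

185.48 g/mol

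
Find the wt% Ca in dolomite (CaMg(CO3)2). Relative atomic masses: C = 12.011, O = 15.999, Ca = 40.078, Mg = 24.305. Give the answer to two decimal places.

21.73 weight percent

Formula mass = 1×40.078 + 1×24.305 + 2×12.011 + 6×15.999 = 184.399 g/mol, of which 40.078 g is Ca.
So Ca makes up 40.078/184.399 = 0.2173 of the mass, i.e. 21.73%.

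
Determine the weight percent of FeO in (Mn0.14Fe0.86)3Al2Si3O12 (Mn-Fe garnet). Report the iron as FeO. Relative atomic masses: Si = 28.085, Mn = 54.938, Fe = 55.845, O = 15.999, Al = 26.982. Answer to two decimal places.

37.27 wt%

Formula mass = 497.361 g/mol.
2.58 Fe → 2.5800 mol FeO per formula unit; M(FeO) = 71.844, so FeO mass = 185.358 g.
185.358/497.361 × 100 = 37.27 wt%.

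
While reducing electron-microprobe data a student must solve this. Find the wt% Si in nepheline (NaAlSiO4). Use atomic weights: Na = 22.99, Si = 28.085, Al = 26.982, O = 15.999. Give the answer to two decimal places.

Molar mass of NaAlSiO4: 1*22.99 + 1*26.982 + 1*28.085 + 4*15.999 = 142.053 g/mol.
Mass of Si per formula unit: 1 × 28.085 = 28.085 g.
Weight fraction Si = 28.085 / 142.053 = 0.1977.

19.77 wt%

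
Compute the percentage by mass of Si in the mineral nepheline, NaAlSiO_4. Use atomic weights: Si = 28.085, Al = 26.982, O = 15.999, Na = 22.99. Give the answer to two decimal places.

19.77 mass %

M(NaAlSiO_4) = 142.053 g/mol.
Si contributes 1 × 28.085 = 28.085 g per mole.
28.085/142.053 = 0.1977 → 19.77%.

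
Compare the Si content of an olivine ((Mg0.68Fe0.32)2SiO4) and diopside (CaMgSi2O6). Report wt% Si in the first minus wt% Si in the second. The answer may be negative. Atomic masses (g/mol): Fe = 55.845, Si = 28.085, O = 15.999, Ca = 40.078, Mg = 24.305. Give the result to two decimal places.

Si in (Mg0.68Fe0.32)2SiO4: molar mass 160.877 g/mol; 1×28.085 = 28.085 g → 17.46 wt%.
Si in CaMgSi2O6: molar mass 216.547 g/mol; 2×28.085 = 56.170 g → 25.94 wt%.
Difference = 17.46 − 25.94 = -8.48 percentage points.

-8.48 percentage points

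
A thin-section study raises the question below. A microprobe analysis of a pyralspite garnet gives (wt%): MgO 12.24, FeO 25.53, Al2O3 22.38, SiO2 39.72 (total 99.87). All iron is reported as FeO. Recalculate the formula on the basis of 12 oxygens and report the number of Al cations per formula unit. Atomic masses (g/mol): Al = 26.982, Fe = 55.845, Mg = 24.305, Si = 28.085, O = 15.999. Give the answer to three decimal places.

1.996 Al apfu

MgO: 12.24/40.304 = 0.30369 mol → 0.30369 mol Mg, 0.30369 mol O.
FeO: 25.53/71.844 = 0.35535 mol → 0.35535 mol Fe, 0.35535 mol O.
Al2O3: 22.38/101.961 = 0.21950 mol → 0.43900 mol Al, 0.65850 mol O.
SiO2: 39.72/60.083 = 0.66109 mol → 0.66109 mol Si, 1.32218 mol O.
Total oxygen = 2.63972 mol. Normalization factor = 12/2.63972 = 4.54594.
Al per 12 O = 0.43900 × 4.54594 = 1.996.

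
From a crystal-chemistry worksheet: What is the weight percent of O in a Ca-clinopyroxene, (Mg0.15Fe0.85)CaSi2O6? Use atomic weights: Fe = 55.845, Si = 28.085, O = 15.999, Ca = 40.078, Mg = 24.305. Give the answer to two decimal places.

Molar mass of (Mg0.15Fe0.85)CaSi2O6: 0.15*24.305 + 0.85*55.845 + 1*40.078 + 2*28.085 + 6*15.999 = 243.356 g/mol.
Mass of O per formula unit: 6 × 15.999 = 95.994 g.
Weight fraction O = 95.994 / 243.356 = 0.3945.

39.45 wt%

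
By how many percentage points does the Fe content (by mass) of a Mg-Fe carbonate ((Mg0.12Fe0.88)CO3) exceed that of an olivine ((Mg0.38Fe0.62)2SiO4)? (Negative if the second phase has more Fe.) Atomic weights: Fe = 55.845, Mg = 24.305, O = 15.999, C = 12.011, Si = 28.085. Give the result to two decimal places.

5.34 percentage points

Fe in (Mg0.12Fe0.88)CO3: molar mass 112.068 g/mol; 0.88×55.845 = 49.144 g → 43.85 wt%.
Fe in (Mg0.38Fe0.62)2SiO4: molar mass 179.801 g/mol; 1.24×55.845 = 69.248 g → 38.51 wt%.
Difference = 43.85 − 38.51 = 5.34 percentage points.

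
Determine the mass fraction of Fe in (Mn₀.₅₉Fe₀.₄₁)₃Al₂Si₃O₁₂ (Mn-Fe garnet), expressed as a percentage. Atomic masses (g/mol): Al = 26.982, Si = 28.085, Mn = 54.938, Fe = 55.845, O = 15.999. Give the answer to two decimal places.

Molar mass of (Mn₀.₅₉Fe₀.₄₁)₃Al₂Si₃O₁₂: 1.77×54.938 + 1.23×55.845 + 2×26.982 + 3×28.085 + 12×15.999 = 496.137 g/mol.
Mass of Fe per formula unit: 1.23 × 55.845 = 68.689 g.
Weight fraction Fe = 68.689 / 496.137 = 0.1384.

13.84 mass %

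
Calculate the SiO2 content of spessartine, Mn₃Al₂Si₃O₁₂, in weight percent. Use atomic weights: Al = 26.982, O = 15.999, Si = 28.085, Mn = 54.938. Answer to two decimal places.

36.41 wt%

Formula mass = 495.021 g/mol.
3 Si → 3.0000 mol SiO2 per formula unit; M(SiO2) = 60.083, so SiO2 mass = 180.249 g.
180.249/495.021 × 100 = 36.41 wt%.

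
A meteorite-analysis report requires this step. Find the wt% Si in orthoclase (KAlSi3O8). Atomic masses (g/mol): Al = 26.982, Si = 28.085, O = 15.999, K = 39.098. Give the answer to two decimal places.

Molar mass of KAlSi3O8: 1×39.098 + 1×26.982 + 3×28.085 + 8×15.999 = 278.327 g/mol.
Mass of Si per formula unit: 3 × 28.085 = 84.255 g.
Weight fraction Si = 84.255 / 278.327 = 0.3027.

30.27 mass %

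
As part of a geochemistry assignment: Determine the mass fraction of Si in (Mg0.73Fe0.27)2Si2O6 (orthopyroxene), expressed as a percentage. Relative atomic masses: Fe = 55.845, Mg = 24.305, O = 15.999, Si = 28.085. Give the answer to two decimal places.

25.79 wt%

Molar mass of (Mg0.73Fe0.27)2Si2O6: 1.46*24.305 + 0.54*55.845 + 2*28.085 + 6*15.999 = 217.806 g/mol.
Mass of Si per formula unit: 2 × 28.085 = 56.170 g.
Weight fraction Si = 56.170 / 217.806 = 0.2579.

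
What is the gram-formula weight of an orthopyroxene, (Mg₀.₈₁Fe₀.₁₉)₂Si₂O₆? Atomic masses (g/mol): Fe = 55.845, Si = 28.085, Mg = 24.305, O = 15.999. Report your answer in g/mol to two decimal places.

212.76 g/mol

Mg: 1.62 × 24.305 = 39.3741
Fe: 0.38 × 55.845 = 21.2211
Si: 2 × 28.085 = 56.1700
O: 6 × 15.999 = 95.9940
Summing the contributions gives the formula mass.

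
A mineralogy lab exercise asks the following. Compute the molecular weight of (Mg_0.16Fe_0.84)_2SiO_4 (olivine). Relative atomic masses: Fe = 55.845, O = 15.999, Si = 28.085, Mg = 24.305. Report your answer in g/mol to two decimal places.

193.68 g/mol

Mg: 0.32 × 24.305 = 7.7776
Fe: 1.68 × 55.845 = 93.8196
Si: 1 × 28.085 = 28.0850
O: 4 × 15.999 = 63.9960
Summing the contributions gives the formula mass.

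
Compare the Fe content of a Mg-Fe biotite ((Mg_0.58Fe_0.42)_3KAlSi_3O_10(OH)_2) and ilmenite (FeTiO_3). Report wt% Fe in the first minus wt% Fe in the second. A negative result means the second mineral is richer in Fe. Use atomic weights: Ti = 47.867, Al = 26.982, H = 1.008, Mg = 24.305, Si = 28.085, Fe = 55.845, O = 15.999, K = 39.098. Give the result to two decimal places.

-21.41 percentage points

Fe in (Mg_0.58Fe_0.42)_3KAlSi_3O_10(OH)_2: molar mass 456.994 g/mol; 1.26×55.845 = 70.365 g → 15.40 wt%.
Fe in FeTiO_3: molar mass 151.709 g/mol; 1×55.845 = 55.845 g → 36.81 wt%.
Difference = 15.40 − 36.81 = -21.41 percentage points.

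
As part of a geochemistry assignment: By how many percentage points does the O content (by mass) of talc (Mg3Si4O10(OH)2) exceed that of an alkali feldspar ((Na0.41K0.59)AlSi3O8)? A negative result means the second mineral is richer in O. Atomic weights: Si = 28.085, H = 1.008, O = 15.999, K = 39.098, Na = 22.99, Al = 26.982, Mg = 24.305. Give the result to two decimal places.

3.52 percentage points

First mineral: 191.988 g O in 379.259 g formula = 50.62 wt% O.
Second mineral: 127.992 g O in 271.723 g formula = 47.10 wt% O.
50.62% − 47.10% gives a difference of 3.52 percentage points.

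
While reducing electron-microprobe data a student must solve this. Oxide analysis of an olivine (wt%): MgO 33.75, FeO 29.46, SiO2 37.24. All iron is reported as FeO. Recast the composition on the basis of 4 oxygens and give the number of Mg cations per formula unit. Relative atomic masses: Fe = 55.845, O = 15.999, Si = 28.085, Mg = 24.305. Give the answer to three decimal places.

1.347 Mg apfu

MgO: 33.75/40.304 = 0.83739 mol → 0.83739 mol Mg, 0.83739 mol O.
FeO: 29.46/71.844 = 0.41006 mol → 0.41006 mol Fe, 0.41006 mol O.
SiO2: 37.24/60.083 = 0.61981 mol → 0.61981 mol Si, 1.23962 mol O.
Total oxygen = 2.48707 mol. Normalization factor = 4/2.48707 = 1.60832.
Mg per 4 O = 0.83739 × 1.60832 = 1.347.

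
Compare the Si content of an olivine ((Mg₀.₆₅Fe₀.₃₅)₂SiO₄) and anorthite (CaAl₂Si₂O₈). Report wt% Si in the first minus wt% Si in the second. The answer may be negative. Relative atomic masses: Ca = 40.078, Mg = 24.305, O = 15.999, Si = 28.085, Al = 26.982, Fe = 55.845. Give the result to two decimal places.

First mineral: 28.085 g Si in 162.769 g formula = 17.25 wt% Si.
Second mineral: 56.170 g Si in 278.204 g formula = 20.19 wt% Si.
17.25% − 20.19% gives a difference of -2.94 percentage points.

-2.94 percentage points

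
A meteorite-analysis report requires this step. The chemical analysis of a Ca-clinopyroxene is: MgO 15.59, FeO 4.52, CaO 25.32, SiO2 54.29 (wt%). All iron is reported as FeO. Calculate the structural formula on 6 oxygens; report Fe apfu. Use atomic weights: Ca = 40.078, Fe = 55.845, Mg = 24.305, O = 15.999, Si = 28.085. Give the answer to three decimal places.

0.139 Fe apfu

MgO (M=40.304): mol = 0.38681; Mg = 0.38681, O = 0.38681.
FeO (M=71.844): mol = 0.06291; Fe = 0.06291, O = 0.06291.
CaO (M=56.077): mol = 0.45152; Ca = 0.45152, O = 0.45152.
SiO2 (M=60.083): mol = 0.90358; Si = 0.90358, O = 1.80716.
ΣO = 2.70840; factor = 6/ΣO = 2.21533.
Fe apfu = 0.06291 × 2.21533 = 0.139.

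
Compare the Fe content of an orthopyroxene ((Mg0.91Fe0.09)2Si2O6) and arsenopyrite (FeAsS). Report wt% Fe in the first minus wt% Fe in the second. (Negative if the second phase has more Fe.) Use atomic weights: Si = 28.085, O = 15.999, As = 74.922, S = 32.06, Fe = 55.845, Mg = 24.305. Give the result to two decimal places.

-29.43 percentage points

Fe in (Mg0.91Fe0.09)2Si2O6: molar mass 206.451 g/mol; 0.18×55.845 = 10.052 g → 4.87 wt%.
Fe in FeAsS: molar mass 162.827 g/mol; 1×55.845 = 55.845 g → 34.30 wt%.
Difference = 4.87 − 34.30 = -29.43 percentage points.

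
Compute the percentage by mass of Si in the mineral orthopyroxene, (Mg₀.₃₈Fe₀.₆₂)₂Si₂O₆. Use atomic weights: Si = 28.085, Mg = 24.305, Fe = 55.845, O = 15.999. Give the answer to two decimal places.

Formula mass = 0.76×24.305 + 1.24×55.845 + 2×28.085 + 6×15.999 = 239.884 g/mol, of which 56.170 g is Si.
So Si makes up 56.170/239.884 = 0.2342 of the mass, i.e. 23.42%.

23.42 mass %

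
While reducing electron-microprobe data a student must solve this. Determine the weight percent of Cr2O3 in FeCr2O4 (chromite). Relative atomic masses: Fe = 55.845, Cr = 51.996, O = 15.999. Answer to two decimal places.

M(FeCr2O4) = 223.833 g/mol; M(Cr2O3) = 151.989 g/mol.
Moles Cr2O3 per formula unit = 2 Cr ÷ 2 = 1.0000.
Cr2O3 fraction = (1.0000 × 151.989) / 223.833 = 151.989/223.833 = 0.6790.

67.90 wt%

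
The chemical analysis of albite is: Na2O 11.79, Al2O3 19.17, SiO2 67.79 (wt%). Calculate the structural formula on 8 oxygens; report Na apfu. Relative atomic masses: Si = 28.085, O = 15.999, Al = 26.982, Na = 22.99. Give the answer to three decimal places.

1.011 Na apfu

Na2O: 11.79/61.979 = 0.19023 mol → 0.38046 mol Na, 0.19023 mol O.
Al2O3: 19.17/101.961 = 0.18801 mol → 0.37602 mol Al, 0.56403 mol O.
SiO2: 67.79/60.083 = 1.12827 mol → 1.12827 mol Si, 2.25654 mol O.
Total oxygen = 3.01080 mol. Normalization factor = 8/3.01080 = 2.65710.
Na per 8 O = 0.38046 × 2.65710 = 1.011.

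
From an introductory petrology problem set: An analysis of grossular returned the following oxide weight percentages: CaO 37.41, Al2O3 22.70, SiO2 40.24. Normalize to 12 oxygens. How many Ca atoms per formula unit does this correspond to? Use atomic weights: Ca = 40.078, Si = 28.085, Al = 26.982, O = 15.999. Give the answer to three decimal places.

37.41 wt% CaO ÷ 56.077 g/mol = 0.66712 mol, giving 0.66712 Ca and 0.66712 O.
22.70 wt% Al2O3 ÷ 101.961 g/mol = 0.22263 mol, giving 0.44526 Al and 0.66789 O.
40.24 wt% SiO2 ÷ 60.083 g/mol = 0.66974 mol, giving 0.66974 Si and 1.33948 O.
Oxygen sums to 2.67449; scaling by 12/2.67449 = 4.48684 puts the formula on 12 O.
Ca: 0.66712 × 4.48684 = 2.993 atoms per formula unit.

2.993 Ca apfu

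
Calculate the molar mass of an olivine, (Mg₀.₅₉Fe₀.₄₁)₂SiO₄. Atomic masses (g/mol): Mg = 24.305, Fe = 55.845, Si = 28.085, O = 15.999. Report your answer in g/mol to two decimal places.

Mg: 1.18 × 24.305 = 28.6799
Fe: 0.82 × 55.845 = 45.7929
Si: 1 × 28.085 = 28.0850
O: 4 × 15.999 = 63.9960
Summing the contributions gives the formula mass.

166.55 g/mol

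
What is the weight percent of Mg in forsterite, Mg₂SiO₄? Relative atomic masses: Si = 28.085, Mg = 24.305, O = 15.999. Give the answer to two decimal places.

34.55 weight percent

Formula mass = 2*24.305 + 1*28.085 + 4*15.999 = 140.691 g/mol, of which 48.610 g is Mg.
So Mg makes up 48.610/140.691 = 0.3455 of the mass, i.e. 34.55%.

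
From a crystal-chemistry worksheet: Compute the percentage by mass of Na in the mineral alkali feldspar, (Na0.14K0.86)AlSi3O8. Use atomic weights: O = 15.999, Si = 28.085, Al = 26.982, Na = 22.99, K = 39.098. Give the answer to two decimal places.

M((Na0.14K0.86)AlSi3O8) = 276.072 g/mol.
Na contributes 0.14 × 22.99 = 3.219 g per mole.
3.219/276.072 = 0.0117 → 1.17%.

1.17 mass %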